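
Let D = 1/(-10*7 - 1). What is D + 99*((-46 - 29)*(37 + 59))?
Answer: -50608801/71 ≈ -7.1280e+5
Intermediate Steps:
D = -1/71 (D = 1/(-70 - 1) = 1/(-71) = -1/71 ≈ -0.014085)
D + 99*((-46 - 29)*(37 + 59)) = -1/71 + 99*((-46 - 29)*(37 + 59)) = -1/71 + 99*(-75*96) = -1/71 + 99*(-7200) = -1/71 - 712800 = -50608801/71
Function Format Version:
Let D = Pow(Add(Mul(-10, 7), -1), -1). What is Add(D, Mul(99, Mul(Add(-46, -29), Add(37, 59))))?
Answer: Rational(-50608801, 71) ≈ -7.1280e+5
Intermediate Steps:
D = Rational(-1, 71) (D = Pow(Add(-70, -1), -1) = Pow(-71, -1) = Rational(-1, 71) ≈ -0.014085)
Add(D, Mul(99, Mul(Add(-46, -29), Add(37, 59)))) = Add(Rational(-1, 71), Mul(99, Mul(Add(-46, -29), Add(37, 59)))) = Add(Rational(-1, 71), Mul(99, Mul(-75, 96))) = Add(Rational(-1, 71), Mul(99, -7200)) = Add(Rational(-1, 71), -712800) = Rational(-50608801, 71)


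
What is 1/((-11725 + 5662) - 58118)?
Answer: -1/64181 ≈ -1.5581e-5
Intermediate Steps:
1/((-11725 + 5662) - 58118) = 1/(-6063 - 58118) = 1/(-64181) = -1/64181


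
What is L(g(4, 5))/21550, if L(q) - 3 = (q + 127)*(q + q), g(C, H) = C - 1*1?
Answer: 783/21550 ≈ 0.036334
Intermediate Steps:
g(C, H) = -1 + C (g(C, H) = C - 1 = -1 + C)
L(q) = 3 + 2*q*(127 + q) (L(q) = 3 + (q + 127)*(q + q) = 3 + (127 + q)*(2*q) = 3 + 2*q*(127 + q))
L(g(4, 5))/21550 = (3 + 2*(-1 + 4)² + 254*(-1 + 4))/21550 = (3 + 2*3² + 254*3)*(1/21550) = (3 + 2*9 + 762)*(1/21550) = (3 + 18 + 762)*(1/21550) = 783*(1/21550) = 783/21550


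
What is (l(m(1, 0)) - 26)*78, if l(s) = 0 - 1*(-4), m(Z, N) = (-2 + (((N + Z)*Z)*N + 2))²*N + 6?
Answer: -1716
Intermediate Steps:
m(Z, N) = 6 + N³*Z²*(N + Z)² (m(Z, N) = (-2 + ((Z*(N + Z))*N + 2))²*N + 6 = (-2 + (N*Z*(N + Z) + 2))²*N + 6 = (-2 + (2 + N*Z*(N + Z)))²*N + 6 = (N*Z*(N + Z))²*N + 6 = (N²*Z²*(N + Z)²)*N + 6 = N³*Z²*(N + Z)² + 6 = 6 + N³*Z²*(N + Z)²)
l(s) = 4 (l(s) = 0 + 4 = 4)
(l(m(1, 0)) - 26)*78 = (4 - 26)*78 = -22*78 = -1716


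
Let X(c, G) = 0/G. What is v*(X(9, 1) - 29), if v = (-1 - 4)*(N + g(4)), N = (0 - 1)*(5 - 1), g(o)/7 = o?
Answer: 3480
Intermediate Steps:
g(o) = 7*o
X(c, G) = 0
N = -4 (N = -1*4 = -4)
v = -120 (v = (-1 - 4)*(-4 + 7*4) = -5*(-4 + 28) = -5*24 = -120)
v*(X(9, 1) - 29) = -120*(0 - 29) = -120*(-29) = 3480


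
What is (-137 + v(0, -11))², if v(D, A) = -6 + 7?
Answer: 18496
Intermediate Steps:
v(D, A) = 1
(-137 + v(0, -11))² = (-137 + 1)² = (-136)² = 18496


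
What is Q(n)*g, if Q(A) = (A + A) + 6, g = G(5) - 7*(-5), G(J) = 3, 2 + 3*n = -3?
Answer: 304/3 ≈ 101.33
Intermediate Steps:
n = -5/3 (n = -⅔ + (⅓)*(-3) = -⅔ - 1 = -5/3 ≈ -1.6667)
g = 38 (g = 3 - 7*(-5) = 3 + 35 = 38)
Q(A) = 6 + 2*A (Q(A) = 2*A + 6 = 6 + 2*A)
Q(n)*g = (6 + 2*(-5/3))*38 = (6 - 10/3)*38 = (8/3)*38 = 304/3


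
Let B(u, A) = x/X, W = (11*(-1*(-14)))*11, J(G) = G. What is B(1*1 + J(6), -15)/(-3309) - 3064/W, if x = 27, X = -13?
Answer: -21959725/12145133 ≈ -1.8081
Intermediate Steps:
W = 1694 (W = (11*14)*11 = 154*11 = 1694)
B(u, A) = -27/13 (B(u, A) = 27/(-13) = 27*(-1/13) = -27/13)
B(1*1 + J(6), -15)/(-3309) - 3064/W = -27/13/(-3309) - 3064/1694 = -27/13*(-1/3309) - 3064*1/1694 = 9/14339 - 1532/847 = -21959725/12145133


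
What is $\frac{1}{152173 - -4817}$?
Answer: $\frac{1}{156990} \approx 6.3698 \cdot 10^{-6}$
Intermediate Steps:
$\frac{1}{152173 - -4817} = \frac{1}{152173 + \left(5317 - 500\right)} = \frac{1}{152173 + 4817} = \frac{1}{156990}$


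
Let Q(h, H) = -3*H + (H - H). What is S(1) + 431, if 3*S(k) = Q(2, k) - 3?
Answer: 429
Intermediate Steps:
Q(h, H) = -3*H (Q(h, H) = -3*H + 0 = -3*H)
S(k) = -1 - k (S(k) = (-3*k - 3)/3 = (-3 - 3*k)/3 = -1 - k)
S(1) + 431 = (-1 - 1*1) + 431 = (-1 - 1) + 431 = -2 + 431 = 429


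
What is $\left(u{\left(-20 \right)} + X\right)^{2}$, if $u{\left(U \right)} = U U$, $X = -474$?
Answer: $5476$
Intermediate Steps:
$u{\left(U \right)} = U^{2}$
$\left(u{\left(-20 \right)} + X\right)^{2} = \left(\left(-20\right)^{2} - 474\right)^{2} = \left(400 - 474\right)^{2} = \left(-74\right)^{2} = 5476$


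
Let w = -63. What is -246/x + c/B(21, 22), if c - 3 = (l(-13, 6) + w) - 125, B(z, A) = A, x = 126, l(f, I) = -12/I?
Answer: -439/42 ≈ -10.452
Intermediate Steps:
c = -187 (c = 3 + ((-12/6 - 63) - 125) = 3 + ((-12*⅙ - 63) - 125) = 3 + ((-2 - 63) - 125) = 3 + (-65 - 125) = 3 - 190 = -187)
-246/x + c/B(21, 22) = -246/126 - 187/22 = -246*1/126 - 187*1/22 = -41/21 - 17/2 = -439/42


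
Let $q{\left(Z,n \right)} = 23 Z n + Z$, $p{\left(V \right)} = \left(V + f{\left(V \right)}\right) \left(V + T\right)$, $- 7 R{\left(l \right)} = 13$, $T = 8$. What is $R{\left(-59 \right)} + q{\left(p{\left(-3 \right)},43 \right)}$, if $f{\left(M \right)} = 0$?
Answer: $- \frac{103963}{7} \approx -14852.0$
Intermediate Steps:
$R{\left(l \right)} = - \frac{13}{7}$ ($R{\left(l \right)} = \left(- \frac{1}{7}\right) 13 = - \frac{13}{7}$)
$p{\left(V \right)} = V \left(8 + V\right)$ ($p{\left(V \right)} = \left(V + 0\right) \left(V + 8\right) = V \left(8 + V\right)$)
$q{\left(Z,n \right)} = Z + 23 Z n$ ($q{\left(Z,n \right)} = 23 Z n + Z = Z + 23 Z n$)
$R{\left(-59 \right)} + q{\left(p{\left(-3 \right)},43 \right)} = - \frac{13}{7} + - 3 \left(8 - 3\right) \left(1 + 23 \cdot 43\right) = - \frac{13}{7} + \left(-3\right) 5 \left(1 + 989\right) = - \frac{13}{7} - 14850 = - \frac{103963}{7}$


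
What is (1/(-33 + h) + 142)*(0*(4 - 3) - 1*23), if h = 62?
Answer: -94737/29 ≈ -3266.8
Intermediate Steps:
(1/(-33 + h) + 142)*(0*(4 - 3) - 1*23) = (1/(-33 + 62) + 142)*(0*(4 - 3) - 1*23) = (1/29 + 142)*(0*1 - 23) = (1/29 + 142)*(0 - 23) = (4119/29)*(-23) = -94737/29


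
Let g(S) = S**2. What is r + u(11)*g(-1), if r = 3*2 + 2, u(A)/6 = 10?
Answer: 68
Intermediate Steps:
u(A) = 60 (u(A) = 6*10 = 60)
r = 8 (r = 6 + 2 = 8)
r + u(11)*g(-1) = 8 + 60*(-1)**2 = 8 + 60*1 = 8 + 60 = 68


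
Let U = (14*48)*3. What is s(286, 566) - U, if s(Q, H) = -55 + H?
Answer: -1505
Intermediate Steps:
U = 2016 (U = 672*3 = 2016)
s(286, 566) - U = (-55 + 566) - 1*2016 = 511 - 2016 = -1505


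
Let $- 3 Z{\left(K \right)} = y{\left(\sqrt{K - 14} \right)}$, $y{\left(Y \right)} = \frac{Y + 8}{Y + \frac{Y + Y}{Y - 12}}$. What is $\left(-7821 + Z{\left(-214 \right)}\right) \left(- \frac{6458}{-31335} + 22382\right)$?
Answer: $\frac{701346428 \left(- 2229023 i - 445824 \sqrt{57}\right)}{1786095 \left(\sqrt{57} + 5 i\right)} \approx -1.7506 \cdot 10^{8} + 3506.9 i$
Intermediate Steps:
$y{\left(Y \right)} = \frac{8 + Y}{Y + \frac{2 Y}{-12 + Y}}$
$Z{\left(K \right)} = - \frac{-110 + K - 4 \sqrt{-14 + K}}{3 \sqrt{-14 + K} \left(-10 + \sqrt{-14 + K}\right)}$ ($Z{\left(K \right)} = - \frac{\frac{1}{\sqrt{K - 14}} \frac{1}{-10 + \sqrt{K - 14}} \left(-96 + \left(\sqrt{K - 14}\right)^{2} - 4 \sqrt{K - 14}\right)}{3} = - \frac{\frac{1}{\sqrt{-14 + K}} \frac{1}{-10 + \sqrt{-14 + K}} \left(-96 + \left(\sqrt{-14 + K}\right)^{2} - 4 \sqrt{-14 + K}\right)}{3} = - \frac{\frac{1}{\sqrt{-14 + K}} \frac{1}{-10 + \sqrt{-14 + K}} \left(-96 + \left(-14 + K\right) - 4 \sqrt{-14 + K}\right)}{3} = - \frac{\frac{1}{\sqrt{-14 + K}} \frac{1}{-10 + \sqrt{-14 + K}} \left(-110 + K - 4 \sqrt{-14 + K}\right)}{3} = - \frac{-110 + K - 4 \sqrt{-14 + K}}{3 \sqrt{-14 + K} \left(-10 + \sqrt{-14 + K}\right)}$)
$\left(-7821 + Z{\left(-214 \right)}\right) \left(- \frac{6458}{-31335} + 22382\right) = \left(-7821 + \frac{110 - -214 + 4 \sqrt{-14 - 214}}{3 \left(-14 - 214 - 10 \sqrt{-14 - 214}\right)}\right) \left(- \frac{6458}{-31335} + 22382\right) = \left(-7821 + \frac{110 + 214 + 4 \sqrt{-228}}{3 \left(-14 - 214 - 10 \sqrt{-228}\right)}\right) \left(\left(-6458\right) \left(- \frac{1}{31335}\right) + 22382\right) = \left(-7821 + \frac{110 + 214 + 4 \cdot 2 i \sqrt{57}}{3 \left(-14 - 214 - 10 \cdot 2 i \sqrt{57}\right)}\right) \left(\frac{6458}{31335} + 22382\right) = \left(-7821 + \frac{110 + 214 + 8 i \sqrt{57}}{3 \left(-14 - 214 - 20 i \sqrt{57}\right)}\right) \frac{701346428}{31335} = \left(-7821 + \frac{324 + 8 i \sqrt{57}}{3 \left(-228 - 20 i \sqrt{57}\right)}\right) \frac{701346428}{31335} = - \frac{1828410137796}{10445} + \frac{701346428 \left(324 + 8 i \sqrt{57}\right)}{94005 \left(-228 - 20 i \sqrt{57}\right)}$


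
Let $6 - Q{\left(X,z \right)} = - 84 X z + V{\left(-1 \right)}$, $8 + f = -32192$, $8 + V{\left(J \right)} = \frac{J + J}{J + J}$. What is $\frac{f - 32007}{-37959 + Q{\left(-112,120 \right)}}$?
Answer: $\frac{4939}{89762} \approx 0.055023$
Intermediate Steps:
$V{\left(J \right)} = -7$ ($V{\left(J \right)} = -8 + \frac{J + J}{J + J} = -8 + \frac{2 J}{2 J} = -8 + 2 J \frac{1}{2 J} = -8 + 1 = -7$)
$f = -32200$ ($f = -8 - 32192 = -32200$)
$Q{\left(X,z \right)} = 13 + 84 X z$ ($Q{\left(X,z \right)} = 6 - \left(- 84 X z - 7\right) = 6 - \left(-7 - 84 X z\right) = 6 + \left(7 + 84 X z\right) = 13 + 84 X z$)
$\frac{f - 32007}{-37959 + Q{\left(-112,120 \right)}} = \frac{-32200 - 32007}{-37959 + \left(13 + 84 \left(-112\right) 120\right)} = - \frac{64207}{-37959 + \left(13 - 1128960\right)} = - \frac{64207}{-37959 - 1128947} = - \frac{64207}{-1166906} = \left(-64207\right) \left(- \frac{1}{1166906}\right) = \frac{4939}{89762}$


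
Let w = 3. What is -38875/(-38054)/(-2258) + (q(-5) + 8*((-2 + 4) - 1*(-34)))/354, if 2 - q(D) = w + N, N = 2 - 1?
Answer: 12280527401/15208889964 ≈ 0.80746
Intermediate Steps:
N = 1
q(D) = -2 (q(D) = 2 - (3 + 1) = 2 - 1*4 = 2 - 4 = -2)
-38875/(-38054)/(-2258) + (q(-5) + 8*((-2 + 4) - 1*(-34)))/354 = -38875/(-38054)/(-2258) + (-2 + 8*((-2 + 4) - 1*(-34)))/354 = -38875*(-1/38054)*(-1/2258) + (-2 + 8*(2 + 34))*(1/354) = (38875/38054)*(-1/2258) + (-2 + 8*36)*(1/354) = -38875/85925932 + (-2 + 288)*(1/354) = -38875/85925932 + 286*(1/354) = -38875/85925932 + 143/177 = 12280527401/15208889964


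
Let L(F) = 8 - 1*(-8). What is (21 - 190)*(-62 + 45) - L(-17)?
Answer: 2857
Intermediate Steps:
L(F) = 16 (L(F) = 8 + 8 = 16)
(21 - 190)*(-62 + 45) - L(-17) = (21 - 190)*(-62 + 45) - 1*16 = -169*(-17) - 16 = 2873 - 16 = 2857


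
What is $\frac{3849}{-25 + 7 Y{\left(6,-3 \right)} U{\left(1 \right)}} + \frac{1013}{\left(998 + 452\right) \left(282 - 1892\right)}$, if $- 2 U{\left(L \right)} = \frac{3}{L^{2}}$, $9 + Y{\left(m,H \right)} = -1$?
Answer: $\frac{449270473}{9338000} \approx 48.112$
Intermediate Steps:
$Y{\left(m,H \right)} = -10$ ($Y{\left(m,H \right)} = -9 - 1 = -10$)
$U{\left(L \right)} = - \frac{3}{2 L^{2}}$ ($U{\left(L \right)} = - \frac{3 \frac{1}{L^{2}}}{2} = - \frac{3}{2 L^{2}}$)
$\frac{3849}{-25 + 7 Y{\left(6,-3 \right)} U{\left(1 \right)}} + \frac{1013}{\left(998 + 452\right) \left(282 - 1892\right)} = \frac{3849}{-25 + 7 \left(- 10 \left(- \frac{3}{2 \cdot 1}\right)\right)} + \frac{1013}{\left(998 + 452\right) \left(282 - 1892\right)} = \frac{3849}{-25 + 7 \left(- 10 \left(\left(- \frac{3}{2}\right) 1\right)\right)} + \frac{1013}{1450 \left(-1610\right)} = \frac{3849}{-25 + 7 \left(\left(-10\right) \left(- \frac{3}{2}\right)\right)} + \frac{1013}{-2334500} = \frac{3849}{-25 + 7 \cdot 15} + 1013 \left(- \frac{1}{2334500}\right) = \frac{3849}{-25 + 105} - \frac{1013}{2334500} = \frac{3849}{80} - \frac{1013}{2334500} = \frac{449270473}{9338000}$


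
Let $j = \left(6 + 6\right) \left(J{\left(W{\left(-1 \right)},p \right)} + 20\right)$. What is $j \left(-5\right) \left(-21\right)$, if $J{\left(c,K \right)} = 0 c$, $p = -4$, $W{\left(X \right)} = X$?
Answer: $25200$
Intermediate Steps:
$J{\left(c,K \right)} = 0$
$j = 240$ ($j = \left(6 + 6\right) \left(0 + 20\right) = 12 \cdot 20 = 240$)
$j \left(-5\right) \left(-21\right) = 240 \left(-5\right) \left(-21\right) = \left(-1200\right) \left(-21\right) = 25200$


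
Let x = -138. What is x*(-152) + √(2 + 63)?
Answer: 20976 + √65 ≈ 20984.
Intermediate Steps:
x*(-152) + √(2 + 63) = -138*(-152) + √(2 + 63) = 20976 + √65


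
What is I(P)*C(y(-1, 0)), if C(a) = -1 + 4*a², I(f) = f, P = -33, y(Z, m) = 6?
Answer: -4719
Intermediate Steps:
I(P)*C(y(-1, 0)) = -33*(-1 + 4*6²) = -33*(-1 + 4*36) = -33*(-1 + 144) = -33*143 = -4719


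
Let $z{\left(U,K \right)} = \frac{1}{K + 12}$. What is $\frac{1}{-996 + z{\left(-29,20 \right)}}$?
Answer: $- \frac{32}{31871} \approx -0.001004$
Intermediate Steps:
$z{\left(U,K \right)} = \frac{1}{12 + K}$
$\frac{1}{-996 + z{\left(-29,20 \right)}} = \frac{1}{-996 + \frac{1}{12 + 20}} = \frac{1}{-996 + \frac{1}{32}} = \frac{1}{- \frac{31871}{32}} = - \frac{32}{31871}$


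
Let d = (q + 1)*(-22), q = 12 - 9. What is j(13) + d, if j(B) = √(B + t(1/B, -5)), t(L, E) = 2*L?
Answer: -88 + 3*√247/13 ≈ -84.373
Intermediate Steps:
q = 3
d = -88 (d = (3 + 1)*(-22) = 4*(-22) = -88)
j(B) = √(B + 2/B)
j(13) + d = √(13 + 2/13) - 88 = √(171/13) - 88 = 3*√247/13 - 88 = -88 + 3*√247/13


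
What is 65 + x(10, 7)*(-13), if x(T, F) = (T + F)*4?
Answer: -819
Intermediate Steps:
x(T, F) = 4*F + 4*T (x(T, F) = (F + T)*4 = 4*F + 4*T)
65 + x(10, 7)*(-13) = 65 + (4*7 + 4*10)*(-13) = 65 + (28 + 40)*(-13) = 65 + 68*(-13) = 65 - 884 = -819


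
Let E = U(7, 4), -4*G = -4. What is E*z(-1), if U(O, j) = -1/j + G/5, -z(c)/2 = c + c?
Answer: -1/5 ≈ -0.20000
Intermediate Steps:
z(c) = -4*c (z(c) = -2*(c + c) = -4*c)
G = 1 (G = -1/4*(-4) = 1)
U(O, j) = 1/5 - 1/j (U(O, j) = -1/j + 1/5 = 1/5 - 1/j)
E = -1/20 (E = (1/5)*(-5 + 4)/4 = (1/5)*(1/4)*(-1) = -1/20 ≈ -0.050000)
E*z(-1) = -(-1)*(-1)/5 = -1/20*4 = -1/5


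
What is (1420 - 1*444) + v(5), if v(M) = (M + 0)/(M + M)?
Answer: 1953/2 ≈ 976.50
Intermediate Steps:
v(M) = ½ (v(M) = M/((2*M)) = M*(1/(2*M)) = ½)
(1420 - 1*444) + v(5) = (1420 - 1*444) + ½ = (1420 - 444) + ½ = 976 + ½ = 1953/2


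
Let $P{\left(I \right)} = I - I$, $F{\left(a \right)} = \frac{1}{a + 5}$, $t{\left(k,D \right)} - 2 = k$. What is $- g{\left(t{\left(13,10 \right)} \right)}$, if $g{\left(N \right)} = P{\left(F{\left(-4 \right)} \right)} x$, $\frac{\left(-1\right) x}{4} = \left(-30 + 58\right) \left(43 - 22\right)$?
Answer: $0$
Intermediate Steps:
$t{\left(k,D \right)} = 2 + k$
$F{\left(a \right)} = \frac{1}{5 + a}$
$x = -2352$ ($x = - 4 \left(-30 + 58\right) \left(43 - 22\right) = - 4 \cdot 28 \cdot 21 = \left(-4\right) 588 = -2352$)
$P{\left(I \right)} = 0$
$g{\left(N \right)} = 0$ ($g{\left(N \right)} = 0 \left(-2352\right) = 0$)
$- g{\left(t{\left(13,10 \right)} \right)} = \left(-1\right) 0 = 0$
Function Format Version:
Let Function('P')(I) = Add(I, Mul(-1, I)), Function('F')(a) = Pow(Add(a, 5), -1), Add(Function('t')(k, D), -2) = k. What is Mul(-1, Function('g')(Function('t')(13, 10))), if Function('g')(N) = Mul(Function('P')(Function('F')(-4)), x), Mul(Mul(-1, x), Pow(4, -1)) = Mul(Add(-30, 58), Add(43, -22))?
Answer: 0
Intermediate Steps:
Function('t')(k, D) = Add(2, k)
Function('F')(a) = Pow(Add(5, a), -1)
x = -2352 (x = Mul(-4, Mul(Add(-30, 58), Add(43, -22))) = Mul(-4, Mul(28, 21)) = Mul(-4, 588) = -2352)
Function('P')(I) = 0
Function('g')(N) = 0 (Function('g')(N) = Mul(0, -2352) = 0)
Mul(-1, Function('g')(Function('t')(13, 10))) = Mul(-1, 0) = 0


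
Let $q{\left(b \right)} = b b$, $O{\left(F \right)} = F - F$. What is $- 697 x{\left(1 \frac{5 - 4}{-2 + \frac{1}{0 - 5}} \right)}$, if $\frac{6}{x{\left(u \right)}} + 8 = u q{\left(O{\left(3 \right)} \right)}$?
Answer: $\frac{2091}{4} \approx 522.75$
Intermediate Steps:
$O{\left(F \right)} = 0$
$q{\left(b \right)} = b^{2}$
$x{\left(u \right)} = - \frac{3}{4}$ ($x{\left(u \right)} = \frac{6}{-8 + u 0^{2}} = \frac{6}{-8 + u 0} = \frac{6}{-8 + 0} = \frac{6}{-8} = 6 \left(- \frac{1}{8}\right) = - \frac{3}{4}$)
$- 697 x{\left(1 \frac{5 - 4}{-2 + \frac{1}{0 - 5}} \right)} = \left(-697\right) \left(- \frac{3}{4}\right) = \frac{2091}{4}$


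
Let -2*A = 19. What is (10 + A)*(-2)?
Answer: -1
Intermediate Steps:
A = -19/2 (A = -1/2*19 = -19/2 ≈ -9.5000)
(10 + A)*(-2) = (10 - 19/2)*(-2) = (1/2)*(-2) = -1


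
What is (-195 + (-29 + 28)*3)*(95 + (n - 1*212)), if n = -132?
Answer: 49302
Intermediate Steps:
(-195 + (-29 + 28)*3)*(95 + (n - 1*212)) = (-195 + (-29 + 28)*3)*(95 + (-132 - 1*212)) = (-195 - 1*3)*(95 + (-132 - 212)) = (-195 - 3)*(95 - 344) = -198*(-249) = 49302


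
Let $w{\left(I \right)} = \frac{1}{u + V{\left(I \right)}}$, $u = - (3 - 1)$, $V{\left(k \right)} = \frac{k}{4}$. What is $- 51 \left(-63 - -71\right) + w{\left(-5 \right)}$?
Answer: $- \frac{5308}{13} \approx -408.31$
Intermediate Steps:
$V{\left(k \right)} = \frac{k}{4}$ ($V{\left(k \right)} = k \frac{1}{4} = \frac{k}{4}$)
$u = -2$ ($u = \left(-1\right) 2 = -2$)
$w{\left(I \right)} = \frac{1}{-2 + \frac{I}{4}}$
$- 51 \left(-63 - -71\right) + w{\left(-5 \right)} = - 51 \left(-63 - -71\right) + \frac{4}{-8 - 5} = - 51 \left(-63 + 71\right) + \frac{4}{-13} = \left(-51\right) 8 + 4 \left(- \frac{1}{13}\right) = -408 - \frac{4}{13} = - \frac{5308}{13}$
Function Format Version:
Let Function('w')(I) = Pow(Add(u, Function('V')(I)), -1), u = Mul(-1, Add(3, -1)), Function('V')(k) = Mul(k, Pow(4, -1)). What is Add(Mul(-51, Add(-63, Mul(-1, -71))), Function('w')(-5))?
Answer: Rational(-5308, 13) ≈ -408.31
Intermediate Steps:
Function('V')(k) = Mul(Rational(1, 4), k) (Function('V')(k) = Mul(k, Rational(1, 4)) = Mul(Rational(1, 4), k))
u = -2 (u = Mul(-1, 2) = -2)
Function('w')(I) = Pow(Add(-2, Mul(Rational(1, 4), I)), -1)
Add(Mul(-51, Add(-63, Mul(-1, -71))), Function('w')(-5)) = Add(Mul(-51, Add(-63, Mul(-1, -71))), Mul(4, Pow(Add(-8, -5), -1))) = Add(Mul(-51, Add(-63, 71)), Mul(4, Pow(-13, -1))) = Add(Mul(-51, 8), Mul(4, Rational(-1, 13))) = Add(-408, Rational(-4, 13)) = Rational(-5308, 13)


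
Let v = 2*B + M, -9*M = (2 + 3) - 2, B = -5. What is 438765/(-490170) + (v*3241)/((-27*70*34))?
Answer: -168272603/449976060 ≈ -0.37396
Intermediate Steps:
M = -⅓ (M = -((2 + 3) - 2)/9 = -(5 - 2)/9 = -⅑*3 = -⅓ ≈ -0.33333)
v = -31/3 (v = 2*(-5) - ⅓ = -10 - ⅓ = -31/3 ≈ -10.333)
438765/(-490170) + (v*3241)/((-27*70*34)) = 438765/(-490170) + (-31/3*3241)/((-27*70*34)) = 438765*(-1/490170) - 100471/(3*((-1890*34))) = -29251/32678 - 100471/3/(-64260) = -29251/32678 - 100471/3*(-1/64260) = -29251/32678 + 14353/27540 = -168272603/449976060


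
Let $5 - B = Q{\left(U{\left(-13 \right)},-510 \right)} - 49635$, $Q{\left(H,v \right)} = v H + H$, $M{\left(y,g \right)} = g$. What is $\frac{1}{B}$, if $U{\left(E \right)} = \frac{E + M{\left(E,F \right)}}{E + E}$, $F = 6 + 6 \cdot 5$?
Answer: $\frac{26}{1278933} \approx 2.0329 \cdot 10^{-5}$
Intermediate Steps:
$F = 36$ ($F = 6 + 30 = 36$)
$U{\left(E \right)} = \frac{36 + E}{2 E}$ ($U{\left(E \right)} = \frac{E + 36}{E + E} = \frac{36 + E}{2 E}$)
$Q{\left(H,v \right)} = H + H v$ ($Q{\left(H,v \right)} = H v + H = H + H v$)
$B = \frac{1278933}{26}$ ($B = 5 - \left(\frac{36 - 13}{2 \left(-13\right)} \left(1 - 510\right) - 49635\right) = 5 - \left(\frac{1}{2} \left(- \frac{1}{13}\right) 23 \left(-509\right) - 49635\right) = 5 - \left(\left(- \frac{23}{26}\right) \left(-509\right) - 49635\right) = 5 - \left(\frac{11707}{26} - 49635\right) = 5 - - \frac{1278803}{26} = 5 + \frac{1278803}{26} = \frac{1278933}{26} \approx 49190.0$)
$\frac{1}{B} = \frac{1}{\frac{1278933}{26}} = \frac{26}{1278933}$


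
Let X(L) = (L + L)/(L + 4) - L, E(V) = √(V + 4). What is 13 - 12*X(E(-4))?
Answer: 13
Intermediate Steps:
E(V) = √(4 + V)
X(L) = -L + 2*L/(4 + L) (X(L) = (2*L)/(4 + L) - L = 2*L/(4 + L) - L = -L + 2*L/(4 + L))
13 - 12*X(E(-4)) = 13 - (-12)*√(4 - 4)*(2 + √(4 - 4))/(4 + √(4 - 4)) = 13 - (-12)*√0*(2 + √0)/(4 + √0) = 13 - (-12)*0*(2 + 0)/(4 + 0) = 13 - (-12)*0*2/4 = 13 - 12*0 = 13 + 0 = 13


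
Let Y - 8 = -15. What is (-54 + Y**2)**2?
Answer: 25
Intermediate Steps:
Y = -7 (Y = 8 - 15 = -7)
(-54 + Y**2)**2 = (-54 + (-7)**2)**2 = (-54 + 49)**2 = (-5)**2 = 25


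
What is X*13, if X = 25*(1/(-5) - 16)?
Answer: -5265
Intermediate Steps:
X = -405 (X = 25*(-⅕ - 16) = 25*(-81/5) = -405)
X*13 = -405*13 = -5265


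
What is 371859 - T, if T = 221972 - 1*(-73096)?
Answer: 76791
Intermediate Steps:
T = 295068 (T = 221972 + 73096 = 295068)
371859 - T = 371859 - 1*295068 = 371859 - 295068 = 76791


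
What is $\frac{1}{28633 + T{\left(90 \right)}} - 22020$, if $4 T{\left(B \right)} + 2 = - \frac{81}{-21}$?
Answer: $- \frac{17654248712}{801737} \approx -22020.0$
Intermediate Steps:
$T{\left(B \right)} = \frac{13}{28}$ ($T{\left(B \right)} = - \frac{1}{2} + \frac{\left(-81\right) \frac{1}{-21}}{4} = - \frac{1}{2} + \frac{\left(-81\right) \left(- \frac{1}{21}\right)}{4} = - \frac{1}{2} + \frac{1}{4} \cdot \frac{27}{7} = - \frac{1}{2} + \frac{27}{28} = \frac{13}{28}$)
$\frac{1}{28633 + T{\left(90 \right)}} - 22020 = \frac{1}{28633 + \frac{13}{28}} - 22020 = \frac{1}{\frac{801737}{28}} - 22020 = \frac{28}{801737} - 22020 = - \frac{17654248712}{801737}$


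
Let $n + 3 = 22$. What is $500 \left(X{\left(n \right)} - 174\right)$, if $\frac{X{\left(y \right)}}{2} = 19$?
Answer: $-68000$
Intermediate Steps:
$n = 19$ ($n = -3 + 22 = 19$)
$X{\left(y \right)} = 38$ ($X{\left(y \right)} = 2 \cdot 19 = 38$)
$500 \left(X{\left(n \right)} - 174\right) = 500 \left(38 - 174\right) = 500 \left(-136\right) = -68000$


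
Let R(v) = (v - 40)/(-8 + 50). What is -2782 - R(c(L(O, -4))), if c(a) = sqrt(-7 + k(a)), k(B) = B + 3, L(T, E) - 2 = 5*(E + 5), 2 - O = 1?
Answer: -58402/21 - sqrt(3)/42 ≈ -2781.1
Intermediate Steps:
O = 1 (O = 2 - 1*1 = 2 - 1 = 1)
L(T, E) = 27 + 5*E (L(T, E) = 2 + 5*(E + 5) = 2 + 5*(5 + E) = 2 + (25 + 5*E) = 27 + 5*E)
k(B) = 3 + B
c(a) = sqrt(-4 + a) (c(a) = sqrt(-7 + (3 + a)) = sqrt(-4 + a))
R(v) = -20/21 + v/42 (R(v) = (-40 + v)/42 = (-40 + v)*(1/42) = -20/21 + v/42)
-2782 - R(c(L(O, -4))) = -2782 - (-20/21 + sqrt(-4 + (27 + 5*(-4)))/42) = -2782 - (-20/21 + sqrt(-4 + (27 - 20))/42) = -2782 - (-20/21 + sqrt(-4 + 7)/42) = -2782 - (-20/21 + sqrt(3)/42) = -2782 + (20/21 - sqrt(3)/42) = -58402/21 - sqrt(3)/42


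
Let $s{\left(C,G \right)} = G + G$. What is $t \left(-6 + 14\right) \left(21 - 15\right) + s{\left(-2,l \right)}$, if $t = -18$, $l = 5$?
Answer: $-854$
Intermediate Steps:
$s{\left(C,G \right)} = 2 G$
$t \left(-6 + 14\right) \left(21 - 15\right) + s{\left(-2,l \right)} = - 18 \left(-6 + 14\right) \left(21 - 15\right) + 2 \cdot 5 = - 18 \cdot 8 \cdot 6 + 10 = \left(-18\right) 48 + 10 = -864 + 10 = -854$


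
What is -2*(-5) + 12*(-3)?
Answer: -26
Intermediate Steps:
-2*(-5) + 12*(-3) = 10 - 36 = -26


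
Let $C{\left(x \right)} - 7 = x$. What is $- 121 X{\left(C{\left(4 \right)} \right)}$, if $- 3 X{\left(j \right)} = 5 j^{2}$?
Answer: $\frac{73205}{3} \approx 24402.0$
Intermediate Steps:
$C{\left(x \right)} = 7 + x$
$X{\left(j \right)} = - \frac{5 j^{2}}{3}$
$- 121 X{\left(C{\left(4 \right)} \right)} = - 121 \left(- \frac{5 \left(7 + 4\right)^{2}}{3}\right) = - 121 \left(- \frac{5 \cdot 11^{2}}{3}\right) = - 121 \left(\left(- \frac{5}{3}\right) 121\right) = \left(-121\right) \left(- \frac{605}{3}\right) = \frac{73205}{3}$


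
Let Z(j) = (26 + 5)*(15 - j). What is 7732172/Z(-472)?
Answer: 7732172/15097 ≈ 512.17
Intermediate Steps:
Z(j) = 465 - 31*j (Z(j) = 31*(15 - j) = 465 - 31*j)
7732172/Z(-472) = 7732172/(465 - 31*(-472)) = 7732172/(465 + 14632) = 7732172/15097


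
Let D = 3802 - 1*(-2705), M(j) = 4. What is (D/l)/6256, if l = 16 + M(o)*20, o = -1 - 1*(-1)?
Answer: 2169/200192 ≈ 0.010835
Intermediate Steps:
o = 0 (o = -1 + 1 = 0)
l = 96 (l = 16 + 4*20 = 16 + 80 = 96)
D = 6507 (D = 3802 + 2705 = 6507)
(D/l)/6256 = (6507/96)/6256 = (6507*(1/96))*(1/6256) = (2169/32)*(1/6256) = 2169/200192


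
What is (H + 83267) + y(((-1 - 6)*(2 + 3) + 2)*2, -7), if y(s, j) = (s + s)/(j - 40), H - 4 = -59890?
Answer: 1099039/47 ≈ 23384.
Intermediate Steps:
H = -59886 (H = 4 - 59890 = -59886)
y(s, j) = 2*s/(-40 + j) (y(s, j) = (2*s)/(-40 + j) = 2*s/(-40 + j))
(H + 83267) + y(((-1 - 6)*(2 + 3) + 2)*2, -7) = (-59886 + 83267) + 2*(((-1 - 6)*(2 + 3) + 2)*2)/(-40 - 7) = 23381 + 2*((-7*5 + 2)*2)/(-47) = 23381 + 2*((-35 + 2)*2)*(-1/47) = 23381 + 2*(-33*2)*(-1/47) = 23381 + 2*(-66)*(-1/47) = 23381 + 132/47 = 1099039/47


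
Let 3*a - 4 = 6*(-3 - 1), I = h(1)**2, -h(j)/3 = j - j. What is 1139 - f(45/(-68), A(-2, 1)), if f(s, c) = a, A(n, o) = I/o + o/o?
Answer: 3437/3 ≈ 1145.7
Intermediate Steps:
h(j) = 0 (h(j) = -3*(j - j) = -3*0 = 0)
I = 0 (I = 0**2 = 0)
A(n, o) = 1 (A(n, o) = 0/o + o/o = 0 + 1 = 1)
a = -20/3 (a = 4/3 + (6*(-3 - 1))/3 = 4/3 + (6*(-4))/3 = 4/3 + (1/3)*(-24) = 4/3 - 8 = -20/3 ≈ -6.6667)
f(s, c) = -20/3
1139 - f(45/(-68), A(-2, 1)) = 1139 - 1*(-20/3) = 1139 + 20/3 = 3437/3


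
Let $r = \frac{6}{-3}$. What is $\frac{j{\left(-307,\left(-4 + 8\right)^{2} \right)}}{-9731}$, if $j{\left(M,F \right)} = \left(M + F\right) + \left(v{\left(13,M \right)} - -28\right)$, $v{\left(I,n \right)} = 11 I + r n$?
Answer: $- \frac{494}{9731} \approx -0.050766$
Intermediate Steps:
$r = -2$ ($r = 6 \left(- \frac{1}{3}\right) = -2$)
$v{\left(I,n \right)} = - 2 n + 11 I$ ($v{\left(I,n \right)} = 11 I - 2 n = - 2 n + 11 I$)
$j{\left(M,F \right)} = 171 + F - M$ ($j{\left(M,F \right)} = \left(M + F\right) - \left(-171 + 2 M\right) = \left(F + M\right) + \left(\left(- 2 M + 143\right) + 28\right) = \left(F + M\right) + \left(\left(143 - 2 M\right) + 28\right) = \left(F + M\right) - \left(-171 + 2 M\right) = 171 + F - M$)
$\frac{j{\left(-307,\left(-4 + 8\right)^{2} \right)}}{-9731} = \frac{171 + \left(-4 + 8\right)^{2} - -307}{-9731} = \left(171 + 4^{2} + 307\right) \left(- \frac{1}{9731}\right) = \left(171 + 16 + 307\right) \left(- \frac{1}{9731}\right) = 494 \left(- \frac{1}{9731}\right) = - \frac{494}{9731}$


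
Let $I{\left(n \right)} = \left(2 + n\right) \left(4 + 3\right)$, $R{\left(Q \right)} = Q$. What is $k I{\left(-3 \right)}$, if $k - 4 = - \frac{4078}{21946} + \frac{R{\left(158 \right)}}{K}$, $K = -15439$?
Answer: $- \frac{4511043131}{169412147} \approx -26.628$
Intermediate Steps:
$I{\left(n \right)} = 14 + 7 n$ ($I{\left(n \right)} = \left(2 + n\right) 7 = 14 + 7 n$)
$k = \frac{644434733}{169412147}$ ($k = 4 + \left(- \frac{4078}{21946} + \frac{158}{-15439}\right) = 4 + \left(\left(-4078\right) \frac{1}{21946} + 158 \left(- \frac{1}{15439}\right)\right) = 4 - \frac{33213855}{169412147} = \frac{644434733}{169412147} \approx 3.8039$)
$k I{\left(-3 \right)} = \frac{644434733 \left(14 + 7 \left(-3\right)\right)}{169412147} = \frac{644434733 \left(14 - 21\right)}{169412147} = \frac{644434733}{169412147} \left(-7\right) = - \frac{4511043131}{169412147}$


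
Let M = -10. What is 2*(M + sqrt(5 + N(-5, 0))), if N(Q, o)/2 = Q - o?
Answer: -20 + 2*I*sqrt(5) ≈ -20.0 + 4.4721*I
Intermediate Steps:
N(Q, o) = -2*o + 2*Q (N(Q, o) = 2*(Q - o) = -2*o + 2*Q)
2*(M + sqrt(5 + N(-5, 0))) = 2*(-10 + sqrt(5 + (-2*0 + 2*(-5)))) = 2*(-10 + sqrt(5 + (0 - 10))) = 2*(-10 + sqrt(5 - 10)) = 2*(-10 + sqrt(-5)) = 2*(-10 + I*sqrt(5)) = -20 + 2*I*sqrt(5)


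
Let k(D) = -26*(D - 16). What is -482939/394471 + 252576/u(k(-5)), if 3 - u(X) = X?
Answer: -33298714391/71399251 ≈ -466.37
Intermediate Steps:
k(D) = 416 - 26*D (k(D) = -26*(-16 + D) = 416 - 26*D)
u(X) = 3 - X
-482939/394471 + 252576/u(k(-5)) = -482939/394471 + 252576/(3 - (416 - 26*(-5))) = -482939*1/394471 + 252576/(3 - (416 + 130)) = -482939/394471 + 252576/(3 - 1*546) = -482939/394471 + 252576/(3 - 546) = -482939/394471 + 252576/(-543) = -482939/394471 + 252576*(-1/543) = -482939/394471 - 84192/181 = -33298714391/71399251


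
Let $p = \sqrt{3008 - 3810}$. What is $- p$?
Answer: $- i \sqrt{802} \approx - 28.32 i$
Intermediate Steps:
$p = i \sqrt{802}$ ($p = \sqrt{-802} = i \sqrt{802} \approx 28.32 i$)
$- p = - i \sqrt{802}$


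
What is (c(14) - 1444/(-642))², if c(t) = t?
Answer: 27206656/103041 ≈ 264.04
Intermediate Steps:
(c(14) - 1444/(-642))² = (14 - 1444/(-642))² = (14 - 1444*(-1/642))² = (14 + 722/321)² = (5216/321)² = 27206656/103041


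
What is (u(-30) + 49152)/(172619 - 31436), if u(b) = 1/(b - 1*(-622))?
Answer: 4156855/11940048 ≈ 0.34814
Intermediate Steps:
u(b) = 1/(622 + b) (u(b) = 1/(b + 622) = 1/(622 + b))
(u(-30) + 49152)/(172619 - 31436) = (1/(622 - 30) + 49152)/(172619 - 31436) = (1/592 + 49152)/141183 = (1/592 + 49152)*(1/141183) = (29097985/592)*(1/141183) = 4156855/11940048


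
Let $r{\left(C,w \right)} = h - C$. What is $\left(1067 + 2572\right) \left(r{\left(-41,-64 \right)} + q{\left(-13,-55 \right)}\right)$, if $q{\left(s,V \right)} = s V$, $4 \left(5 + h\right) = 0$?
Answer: $2732889$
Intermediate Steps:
$h = -5$ ($h = -5 + \frac{1}{4} \cdot 0 = -5 + 0 = -5$)
$r{\left(C,w \right)} = -5 - C$
$q{\left(s,V \right)} = V s$
$\left(1067 + 2572\right) \left(r{\left(-41,-64 \right)} + q{\left(-13,-55 \right)}\right) = \left(1067 + 2572\right) \left(\left(-5 - -41\right) - -715\right) = 3639 \left(\left(-5 + 41\right) + 715\right) = 3639 \left(36 + 715\right) = 3639 \cdot 751 = 2732889$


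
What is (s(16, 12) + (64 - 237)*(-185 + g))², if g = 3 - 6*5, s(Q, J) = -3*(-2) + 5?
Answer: 1345935969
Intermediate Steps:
s(Q, J) = 11 (s(Q, J) = 6 + 5 = 11)
g = -27 (g = 3 - 30 = -27)
(s(16, 12) + (64 - 237)*(-185 + g))² = (11 + (64 - 237)*(-185 - 27))² = (11 - 173*(-212))² = (11 + 36676)² = 36687² = 1345935969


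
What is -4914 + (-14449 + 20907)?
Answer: 1544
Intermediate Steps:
-4914 + (-14449 + 20907) = -4914 + 6458 = 1544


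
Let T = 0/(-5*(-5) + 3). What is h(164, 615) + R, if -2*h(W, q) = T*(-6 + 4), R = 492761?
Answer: 492761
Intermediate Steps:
T = 0 (T = 0/(25 + 3) = 0/28 = 0*(1/28) = 0)
h(W, q) = 0 (h(W, q) = -0*(-6 + 4) = -0*(-2) = -½*0 = 0)
h(164, 615) + R = 0 + 492761 = 492761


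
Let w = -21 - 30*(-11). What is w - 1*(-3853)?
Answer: 4162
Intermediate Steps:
w = 309 (w = -21 + 330 = 309)
w - 1*(-3853) = 309 - 1*(-3853) = 309 + 3853 = 4162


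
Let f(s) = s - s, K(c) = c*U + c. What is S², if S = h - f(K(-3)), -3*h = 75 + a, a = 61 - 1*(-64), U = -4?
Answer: 40000/9 ≈ 4444.4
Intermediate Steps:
a = 125 (a = 61 + 64 = 125)
K(c) = -3*c (K(c) = c*(-4) + c = -4*c + c = -3*c)
f(s) = 0
h = -200/3 (h = -(75 + 125)/3 = -⅓*200 = -200/3 ≈ -66.667)
S = -200/3 (S = -200/3 - 1*0 = -200/3 + 0 = -200/3 ≈ -66.667)
S² = (-200/3)² = 40000/9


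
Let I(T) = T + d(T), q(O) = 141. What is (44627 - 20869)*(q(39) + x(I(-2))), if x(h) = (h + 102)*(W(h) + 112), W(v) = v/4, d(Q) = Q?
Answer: 261789402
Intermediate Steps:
W(v) = v/4 (W(v) = v*(¼) = v/4)
I(T) = 2*T (I(T) = T + T = 2*T)
x(h) = (102 + h)*(112 + h/4) (x(h) = (h + 102)*(h/4 + 112) = (102 + h)*(112 + h/4))
(44627 - 20869)*(q(39) + x(I(-2))) = (44627 - 20869)*(141 + (11424 + (2*(-2))²/4 + 275*(2*(-2))/2)) = 23758*(141 + (11424 + (¼)*(-4)² + (275/2)*(-4))) = 23758*(141 + (11424 + (¼)*16 - 550)) = 23758*(141 + (11424 + 4 - 550)) = 23758*(141 + 10878) = 23758*11019 = 261789402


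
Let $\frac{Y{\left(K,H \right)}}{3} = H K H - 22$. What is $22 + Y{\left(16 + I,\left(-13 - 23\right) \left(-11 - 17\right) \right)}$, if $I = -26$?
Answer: $-30481964$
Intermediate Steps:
$Y{\left(K,H \right)} = -66 + 3 K H^{2}$ ($Y{\left(K,H \right)} = 3 \left(H K H - 22\right) = 3 \left(K H^{2} - 22\right) = 3 \left(-22 + K H^{2}\right) = -66 + 3 K H^{2}$)
$22 + Y{\left(16 + I,\left(-13 - 23\right) \left(-11 - 17\right) \right)} = 22 + \left(-66 + 3 \left(16 - 26\right) \left(\left(-13 - 23\right) \left(-11 - 17\right)\right)^{2}\right) = 22 + \left(-66 + 3 \left(-10\right) \left(\left(-36\right) \left(-28\right)\right)^{2}\right) = 22 + \left(-66 + 3 \left(-10\right) 1008^{2}\right) = 22 + \left(-66 + 3 \left(-10\right) 1016064\right) = 22 - 30481986 = -30481964$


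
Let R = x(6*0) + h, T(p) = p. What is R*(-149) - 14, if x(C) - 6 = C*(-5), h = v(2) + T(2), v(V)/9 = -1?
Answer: 135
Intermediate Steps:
v(V) = -9 (v(V) = 9*(-1) = -9)
h = -7 (h = -9 + 2 = -7)
x(C) = 6 - 5*C (x(C) = 6 + C*(-5) = 6 - 5*C)
R = -1 (R = (6 - 30*0) - 7 = (6 - 5*0) - 7 = (6 + 0) - 7 = 6 - 7 = -1)
R*(-149) - 14 = -1*(-149) - 14 = 149 - 14 = 135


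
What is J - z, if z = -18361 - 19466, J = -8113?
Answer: 29714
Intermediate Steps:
z = -37827
J - z = -8113 - 1*(-37827) = -8113 + 37827 = 29714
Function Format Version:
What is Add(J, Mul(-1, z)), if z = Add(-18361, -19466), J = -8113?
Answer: 29714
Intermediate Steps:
z = -37827
Add(J, Mul(-1, z)) = Add(-8113, Mul(-1, -37827)) = Add(-8113, 37827) = 29714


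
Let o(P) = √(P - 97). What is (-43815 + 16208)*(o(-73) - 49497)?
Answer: 1366463679 - 27607*I*√170 ≈ 1.3665e+9 - 3.5995e+5*I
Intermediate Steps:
o(P) = √(-97 + P)
(-43815 + 16208)*(o(-73) - 49497) = (-43815 + 16208)*(√(-97 - 73) - 49497) = -27607*(√(-170) - 49497) = -27607*(I*√170 - 49497) = -27607*(-49497 + I*√170) = 1366463679 - 27607*I*√170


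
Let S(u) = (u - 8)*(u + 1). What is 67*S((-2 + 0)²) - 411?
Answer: -1751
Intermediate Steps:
S(u) = (1 + u)*(-8 + u) (S(u) = (-8 + u)*(1 + u) = (1 + u)*(-8 + u))
67*S((-2 + 0)²) - 411 = 67*(-8 + ((-2 + 0)²)² - 7*(-2 + 0)²) - 411 = 67*(-8 + ((-2)²)² - 7*(-2)²) - 411 = 67*(-8 + 4² - 7*4) - 411 = 67*(-8 + 16 - 28) - 411 = 67*(-20) - 411 = -1340 - 411 = -1751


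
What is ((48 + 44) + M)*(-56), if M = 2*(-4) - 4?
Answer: -4480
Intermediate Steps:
M = -12 (M = -8 - 4 = -12)
((48 + 44) + M)*(-56) = ((48 + 44) - 12)*(-56) = (92 - 12)*(-56) = 80*(-56) = -4480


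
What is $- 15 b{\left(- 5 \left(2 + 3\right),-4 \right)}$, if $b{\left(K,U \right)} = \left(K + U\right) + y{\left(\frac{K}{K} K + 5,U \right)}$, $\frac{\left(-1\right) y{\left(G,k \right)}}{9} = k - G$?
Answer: $2595$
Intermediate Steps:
$y{\left(G,k \right)} = - 9 k + 9 G$ ($y{\left(G,k \right)} = - 9 \left(k - G\right) = - 9 k + 9 G$)
$b{\left(K,U \right)} = 45 - 8 U + 10 K$ ($b{\left(K,U \right)} = \left(K + U\right) - \left(- 9 \left(\frac{K}{K} K + 5\right) + 9 U\right) = \left(K + U\right) - \left(- 9 \left(1 K + 5\right) + 9 U\right) = \left(K + U\right) - \left(- 9 \left(K + 5\right) + 9 U\right) = \left(K + U\right) - \left(- 9 \left(5 + K\right) + 9 U\right) = \left(K + U\right) - \left(-45 - 9 K + 9 U\right) = \left(K + U\right) + \left(45 - 9 U + 9 K\right) = 45 - 8 U + 10 K$)
$- 15 b{\left(- 5 \left(2 + 3\right),-4 \right)} = - 15 \left(45 - -32 + 10 \left(- 5 \left(2 + 3\right)\right)\right) = - 15 \left(45 + 32 + 10 \left(\left(-5\right) 5\right)\right) = - 15 \left(45 + 32 + 10 \left(-25\right)\right) = - 15 \left(45 + 32 - 250\right) = \left(-15\right) \left(-173\right) = 2595$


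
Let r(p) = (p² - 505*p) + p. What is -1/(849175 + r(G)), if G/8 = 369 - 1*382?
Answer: -1/912407 ≈ -1.0960e-6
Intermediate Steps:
G = -104 (G = 8*(369 - 1*382) = 8*(369 - 382) = 8*(-13) = -104)
r(p) = p² - 504*p
-1/(849175 + r(G)) = -1/(849175 - 104*(-504 - 104)) = -1/(849175 - 104*(-608)) = -1/(849175 + 63232) = -1/912407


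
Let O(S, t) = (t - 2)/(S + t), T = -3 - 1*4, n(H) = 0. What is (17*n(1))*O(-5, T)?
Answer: 0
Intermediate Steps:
T = -7 (T = -3 - 4 = -7)
O(S, t) = (-2 + t)/(S + t)
(17*n(1))*O(-5, T) = (17*0)*((-2 - 7)/(-5 - 7)) = 0*(-9/(-12)) = 0*(-1/12*(-9)) = 0*(¾) = 0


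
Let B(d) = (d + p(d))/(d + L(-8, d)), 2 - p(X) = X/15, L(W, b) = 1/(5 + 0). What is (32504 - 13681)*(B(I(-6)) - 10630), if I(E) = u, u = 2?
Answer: -6601828436/33 ≈ -2.0006e+8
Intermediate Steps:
L(W, b) = ⅕ (L(W, b) = 1/5 = ⅕)
I(E) = 2
p(X) = 2 - X/15
B(d) = (2 + 14*d/15)/(⅕ + d) (B(d) = (d + (2 - d/15))/(d + ⅕) = (2 + 14*d/15)/(⅕ + d))
(32504 - 13681)*(B(I(-6)) - 10630) = (32504 - 13681)*(2*(15 + 7*2)/(3*(1 + 5*2)) - 10630) = 18823*(2*(15 + 14)/(3*(1 + 10)) - 10630) = 18823*((⅔)*29/11 - 10630) = 18823*((⅔)*(1/11)*29 - 10630) = 18823*(58/33 - 10630) = 18823*(-350732/33) = -6601828436/33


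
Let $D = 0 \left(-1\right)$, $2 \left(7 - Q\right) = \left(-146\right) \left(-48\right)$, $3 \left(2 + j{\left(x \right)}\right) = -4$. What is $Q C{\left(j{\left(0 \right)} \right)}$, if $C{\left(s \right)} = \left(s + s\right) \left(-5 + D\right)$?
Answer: $- \frac{349700}{3} \approx -1.1657 \cdot 10^{5}$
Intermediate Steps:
$j{\left(x \right)} = - \frac{10}{3}$ ($j{\left(x \right)} = -2 + \frac{1}{3} \left(-4\right) = -2 - \frac{4}{3} = - \frac{10}{3}$)
$Q = -3497$ ($Q = 7 - \frac{\left(-146\right) \left(-48\right)}{2} = 7 - 3504 = -3497$)
$D = 0$
$C{\left(s \right)} = - 10 s$ ($C{\left(s \right)} = \left(s + s\right) \left(-5 + 0\right) = 2 s \left(-5\right) = - 10 s$)
$Q C{\left(j{\left(0 \right)} \right)} = - 3497 \left(\left(-10\right) \left(- \frac{10}{3}\right)\right) = \left(-3497\right) \frac{100}{3} = - \frac{349700}{3}$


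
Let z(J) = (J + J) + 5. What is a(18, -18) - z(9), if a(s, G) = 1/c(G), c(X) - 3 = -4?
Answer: -24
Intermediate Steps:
c(X) = -1 (c(X) = 3 - 4 = -1)
a(s, G) = -1 (a(s, G) = 1/(-1) = -1)
z(J) = 5 + 2*J (z(J) = 2*J + 5 = 5 + 2*J)
a(18, -18) - z(9) = -1 - (5 + 2*9) = -1 - (5 + 18) = -1 - 1*23 = -1 - 23 = -24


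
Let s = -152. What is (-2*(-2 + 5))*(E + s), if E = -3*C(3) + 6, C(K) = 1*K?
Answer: 930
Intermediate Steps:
C(K) = K
E = -3 (E = -3*3 + 6 = -9 + 6 = -3)
(-2*(-2 + 5))*(E + s) = (-2*(-2 + 5))*(-3 - 152) = -2*3*(-155) = -6*(-155) = 930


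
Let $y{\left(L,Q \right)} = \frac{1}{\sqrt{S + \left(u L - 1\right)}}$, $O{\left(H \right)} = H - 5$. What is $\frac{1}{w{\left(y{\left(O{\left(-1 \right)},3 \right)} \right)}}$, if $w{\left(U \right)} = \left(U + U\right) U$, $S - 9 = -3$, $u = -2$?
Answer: $\frac{17}{2} \approx 8.5$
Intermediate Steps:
$S = 6$ ($S = 9 - 3 = 6$)
$O{\left(H \right)} = -5 + H$
$y{\left(L,Q \right)} = \frac{1}{\sqrt{5 - 2 L}}$ ($y{\left(L,Q \right)} = \frac{1}{\sqrt{6 - \left(1 + 2 L\right)}} = \frac{1}{\sqrt{5 - 2 L}}$)
$w{\left(U \right)} = 2 U^{2}$ ($w{\left(U \right)} = 2 U U = 2 U^{2}$)
$\frac{1}{w{\left(y{\left(O{\left(-1 \right)},3 \right)} \right)}} = \frac{1}{2 \left(\frac{1}{\sqrt{5 - 2 \left(-5 - 1\right)}}\right)^{2}} = \frac{1}{2 \left(\frac{1}{\sqrt{5 - -12}}\right)^{2}} = \frac{1}{2 \left(\frac{1}{\sqrt{5 + 12}}\right)^{2}} = \frac{1}{2 \left(\frac{1}{\sqrt{17}}\right)^{2}} = \frac{1}{2 \left(\frac{\sqrt{17}}{17}\right)^{2}} = \frac{1}{2 \cdot \frac{1}{17}} = \frac{1}{\frac{2}{17}} = \frac{17}{2}$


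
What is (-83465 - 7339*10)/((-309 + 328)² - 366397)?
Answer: 52285/122012 ≈ 0.42852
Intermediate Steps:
(-83465 - 7339*10)/((-309 + 328)² - 366397) = (-83465 - 73390)/(19² - 366397) = -156855/(361 - 366397) = -156855/(-366036) = -156855*(-1/366036) = 52285/122012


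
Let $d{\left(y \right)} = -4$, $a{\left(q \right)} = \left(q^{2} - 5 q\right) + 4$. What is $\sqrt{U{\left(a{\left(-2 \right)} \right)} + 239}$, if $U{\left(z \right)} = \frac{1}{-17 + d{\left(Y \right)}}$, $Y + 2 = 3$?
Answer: $\frac{\sqrt{105378}}{21} \approx 15.458$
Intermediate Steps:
$Y = 1$ ($Y = -2 + 3 = 1$)
$a{\left(q \right)} = 4 + q^{2} - 5 q$
$U{\left(z \right)} = - \frac{1}{21}$ ($U{\left(z \right)} = \frac{1}{-17 - 4} = \frac{1}{-21} = - \frac{1}{21}$)
$\sqrt{U{\left(a{\left(-2 \right)} \right)} + 239} = \sqrt{- \frac{1}{21} + 239} = \sqrt{\frac{5018}{21}} = \frac{\sqrt{105378}}{21}$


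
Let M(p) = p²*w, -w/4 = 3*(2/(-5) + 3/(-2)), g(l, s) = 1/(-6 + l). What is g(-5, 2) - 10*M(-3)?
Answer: -22573/11 ≈ -2052.1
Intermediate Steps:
w = 114/5 (w = -12*(2/(-5) + 3/(-2)) = -12*(2*(-⅕) + 3*(-½)) = -12*(-⅖ - 3/2) = -12*(-19)/10 = -4*(-57/10) = 114/5 ≈ 22.800)
M(p) = 114*p²/5 (M(p) = p²*(114/5) = 114*p²/5)
g(-5, 2) - 10*M(-3) = 1/(-6 - 5) - 228*(-3)² = 1/(-11) - 228*9 = -1/11 - 10*1026/5 = -1/11 - 2052 = -22573/11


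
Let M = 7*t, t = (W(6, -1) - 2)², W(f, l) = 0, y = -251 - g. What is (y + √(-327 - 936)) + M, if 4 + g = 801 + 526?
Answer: -1546 + I*√1263 ≈ -1546.0 + 35.539*I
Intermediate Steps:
g = 1323 (g = -4 + (801 + 526) = -4 + 1327 = 1323)
y = -1574 (y = -251 - 1*1323 = -251 - 1323 = -1574)
t = 4 (t = (0 - 2)² = (-2)² = 4)
M = 28 (M = 7*4 = 28)
(y + √(-327 - 936)) + M = (-1574 + √(-327 - 936)) + 28 = (-1574 + √(-1263)) + 28 = (-1574 + I*√1263) + 28 = -1546 + I*√1263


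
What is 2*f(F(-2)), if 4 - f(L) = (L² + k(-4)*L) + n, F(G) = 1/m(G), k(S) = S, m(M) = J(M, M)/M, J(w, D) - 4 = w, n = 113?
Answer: -228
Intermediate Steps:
J(w, D) = 4 + w
m(M) = (4 + M)/M
F(G) = G/(4 + G) (F(G) = 1/((4 + G)/G) = G/(4 + G))
f(L) = -109 - L² + 4*L (f(L) = 4 - ((L² - 4*L) + 113) = 4 - (113 + L² - 4*L) = 4 + (-113 - L² + 4*L) = -109 - L² + 4*L)
2*f(F(-2)) = 2*(-109 - (-2/(4 - 2))² + 4*(-2/(4 - 2))) = 2*(-109 - (-2/2)² + 4*(-2/2)) = 2*(-109 - (-2*½)² + 4*(-2*½)) = 2*(-109 - 1*(-1)² + 4*(-1)) = 2*(-109 - 1*1 - 4) = 2*(-109 - 1 - 4) = 2*(-114) = -228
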